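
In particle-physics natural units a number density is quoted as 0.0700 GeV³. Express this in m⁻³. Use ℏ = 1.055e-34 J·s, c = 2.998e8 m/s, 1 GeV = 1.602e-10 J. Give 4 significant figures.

9.096e45 m⁻³

Number density is [L]⁻³ = [E]³/(ℏc)³.
1 GeV³ → 1/(ℏc)³ × (1 GeV in J)³ = 1.299e47 m⁻³.
Result: 0.0700 × 1.299e47 = 9.096e45 m⁻³.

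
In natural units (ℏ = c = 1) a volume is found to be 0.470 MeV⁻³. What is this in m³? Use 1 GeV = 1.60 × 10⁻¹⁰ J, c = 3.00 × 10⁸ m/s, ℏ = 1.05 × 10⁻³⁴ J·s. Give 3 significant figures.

3.59 × 10⁻³⁹ m³

Volume is [L]³ = [E]⁻³·(ℏc)³.
1 GeV⁻³ → (ℏc)³ × (1 GeV in J)⁻³ = 7.63 × 10⁻⁴⁸ m³.
Convert the energy scale: 0.470 MeV⁻³ = 4.70 × 10⁸ GeV⁻³.
Result: 4.70 × 10⁸ × 7.63 × 10⁻⁴⁸ = 3.59 × 10⁻³⁹ m³.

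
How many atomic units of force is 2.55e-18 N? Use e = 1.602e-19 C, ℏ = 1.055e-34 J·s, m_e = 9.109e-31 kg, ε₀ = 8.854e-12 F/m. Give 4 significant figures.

3.102e-11

atomic unit of force: F_au = E_h/a₀ = m_e²e⁶/((4πε₀)³ℏ⁴) = 8.220e-8 N.
2.55e-18 / 8.220e-8 = 3.102e-11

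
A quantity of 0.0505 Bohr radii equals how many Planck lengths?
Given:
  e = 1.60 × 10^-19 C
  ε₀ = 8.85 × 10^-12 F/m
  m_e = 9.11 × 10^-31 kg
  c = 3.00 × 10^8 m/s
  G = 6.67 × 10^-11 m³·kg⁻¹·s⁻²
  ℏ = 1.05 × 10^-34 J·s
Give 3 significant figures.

Bohr radius: a₀ = 4πε₀ℏ²/(m_e e²) = 5.26 × 10^-11 m
Planck length: ℓ_P = √(ℏG/c³) = 1.61 × 10^-35 m
0.0505 × 5.26 × 10^-11 / 1.61 × 10^-35 = 1.65 × 10^23

1.65 × 10^23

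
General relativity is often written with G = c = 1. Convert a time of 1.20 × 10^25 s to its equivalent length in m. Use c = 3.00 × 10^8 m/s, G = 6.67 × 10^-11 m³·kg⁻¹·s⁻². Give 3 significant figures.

Time → length via c.
1.20 × 10^25 s × (c) = 3.60 × 10^33 m

3.60 × 10^33 m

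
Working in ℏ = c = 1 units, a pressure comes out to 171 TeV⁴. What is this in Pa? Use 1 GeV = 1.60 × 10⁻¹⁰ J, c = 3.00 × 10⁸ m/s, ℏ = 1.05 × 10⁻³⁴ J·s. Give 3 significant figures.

Pressure is [E]/[L]³ = [E]⁴/(ℏc)³.
1 GeV⁴ → 1/(ℏc)³ × (1 GeV in J)⁴ = 2.10 × 10³⁷ Pa.
Convert the energy scale: 171 TeV⁴ = 1.71 × 10¹⁴ GeV⁴.
Result: 1.71 × 10¹⁴ × 2.10 × 10³⁷ = 3.59 × 10⁵¹ Pa.

3.59 × 10⁵¹ Pa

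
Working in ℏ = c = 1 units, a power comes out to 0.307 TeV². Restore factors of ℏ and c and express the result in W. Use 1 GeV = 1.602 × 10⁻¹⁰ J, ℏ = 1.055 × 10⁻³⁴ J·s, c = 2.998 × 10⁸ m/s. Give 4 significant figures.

7.468 × 10¹⁹ W

Power is [E]/[T] = [E]²/ℏ.
1 GeV² → 1/ℏ × (1 GeV in J)² = 2.433 × 10¹⁴ W.
Convert the energy scale: 0.307 TeV² = 3.07 × 10⁵ GeV².
Result: 3.07 × 10⁵ × 2.433 × 10¹⁴ = 7.468 × 10¹⁹ W.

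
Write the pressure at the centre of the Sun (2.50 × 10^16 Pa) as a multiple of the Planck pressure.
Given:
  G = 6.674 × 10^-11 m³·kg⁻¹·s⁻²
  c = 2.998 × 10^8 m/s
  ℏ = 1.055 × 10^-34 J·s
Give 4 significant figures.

Planck pressure: p_P = c⁷/(ℏG²) = 4.632 × 10^113 Pa.
2.50 × 10^16 / 4.632 × 10^113 = 5.397 × 10^-98

5.397 × 10^-98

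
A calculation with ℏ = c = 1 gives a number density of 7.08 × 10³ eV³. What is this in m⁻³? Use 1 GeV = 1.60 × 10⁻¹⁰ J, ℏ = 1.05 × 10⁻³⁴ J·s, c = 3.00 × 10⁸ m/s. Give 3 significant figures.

9.28 × 10²³ m⁻³

Number density is [L]⁻³ = [E]³/(ℏc)³.
1 GeV³ → 1/(ℏc)³ × (1 GeV in J)³ = 1.31 × 10⁴⁷ m⁻³.
Convert the energy scale: 7.08 × 10³ eV³ = 7.08 × 10⁻²⁴ GeV³.
Result: 7.08 × 10⁻²⁴ × 1.31 × 10⁴⁷ = 9.28 × 10²³ m⁻³.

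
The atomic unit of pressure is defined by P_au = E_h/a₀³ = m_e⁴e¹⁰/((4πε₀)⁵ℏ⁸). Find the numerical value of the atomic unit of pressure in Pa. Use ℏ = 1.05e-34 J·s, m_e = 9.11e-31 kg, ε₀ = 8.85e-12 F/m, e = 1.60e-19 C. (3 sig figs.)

P_au = E_h/a₀³ = m_e⁴e¹⁰/((4πε₀)⁵ℏ⁸)
E_h = 4.38e-18 J
a₀ = 5.26e-11 m
E_h/a₀³ = 3.01e13 Pa

3.01e13 Pa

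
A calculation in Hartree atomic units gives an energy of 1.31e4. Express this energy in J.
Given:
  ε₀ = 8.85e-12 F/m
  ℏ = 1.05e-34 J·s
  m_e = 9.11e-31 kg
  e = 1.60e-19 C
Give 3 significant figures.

5.74e-14 J

One hartree: E_h = m_e e⁴/(4πε₀ℏ)² = 4.38e-18 J.
1.31e4 × 4.38e-18 J = 5.74e-14 J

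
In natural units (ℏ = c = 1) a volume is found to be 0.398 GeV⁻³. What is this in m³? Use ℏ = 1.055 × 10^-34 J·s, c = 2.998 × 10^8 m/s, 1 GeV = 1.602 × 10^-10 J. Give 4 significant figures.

Volume is [L]³ = [E]⁻³·(ℏc)³.
1 GeV⁻³ → (ℏc)³ × (1 GeV in J)⁻³ = 7.696 × 10^-48 m³.
Result: 0.398 × 7.696 × 10^-48 = 3.063 × 10^-48 m³.

3.063 × 10^-48 m³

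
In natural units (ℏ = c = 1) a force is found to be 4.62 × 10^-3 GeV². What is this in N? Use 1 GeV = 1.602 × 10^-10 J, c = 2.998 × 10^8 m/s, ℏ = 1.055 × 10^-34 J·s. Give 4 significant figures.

3.749 × 10^3 N

Force is [E]/[L] = [E]²/(ℏc); restore (ℏc)⁻¹.
1 GeV² → 1/(ℏc) × (1 GeV in J)² = 8.114 × 10^5 N.
Result: 4.62 × 10^-3 × 8.114 × 10^5 = 3.749 × 10^3 N.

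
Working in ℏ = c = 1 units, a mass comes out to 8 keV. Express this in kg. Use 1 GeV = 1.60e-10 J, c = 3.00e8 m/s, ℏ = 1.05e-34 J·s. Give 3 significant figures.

1.42e-32 kg

Mass is [E]/c²; divide by c².
1 GeV → 1/c² × (1 GeV in J) = 1.78e-27 kg.
Convert the energy scale: 8 keV = 8.00e-6 GeV.
Result: 8.00e-6 × 1.78e-27 = 1.42e-32 kg.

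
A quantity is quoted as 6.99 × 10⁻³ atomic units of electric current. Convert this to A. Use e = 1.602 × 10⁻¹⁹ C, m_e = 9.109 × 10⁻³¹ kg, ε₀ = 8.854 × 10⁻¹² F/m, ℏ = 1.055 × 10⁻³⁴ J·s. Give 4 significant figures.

4.622 × 10⁻⁵ A

One atomic unit of electric current: I_au = e E_h/ℏ = m_e e⁵/((4πε₀)²ℏ³) = 6.612 × 10⁻³ A.
6.99 × 10⁻³ × 6.612 × 10⁻³ A = 4.622 × 10⁻⁵ A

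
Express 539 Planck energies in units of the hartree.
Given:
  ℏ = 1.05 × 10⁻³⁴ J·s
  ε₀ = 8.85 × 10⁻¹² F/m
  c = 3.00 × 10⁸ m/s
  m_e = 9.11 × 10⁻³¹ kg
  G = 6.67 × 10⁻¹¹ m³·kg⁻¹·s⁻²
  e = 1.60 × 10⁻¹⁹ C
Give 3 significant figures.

Planck energy: E_P = √(ℏc⁵/G) = 1.96 × 10⁹ J
hartree: E_h = m_e e⁴/(4πε₀ℏ)² = 4.38 × 10⁻¹⁸ J
539 × 1.96 × 10⁹ / 4.38 × 10⁻¹⁸ = 2.41 × 10²⁹

2.41 × 10²⁹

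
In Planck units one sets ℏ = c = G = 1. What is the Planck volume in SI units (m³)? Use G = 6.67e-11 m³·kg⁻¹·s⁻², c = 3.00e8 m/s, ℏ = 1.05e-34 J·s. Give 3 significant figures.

V_P = (ℏG/c³)^(3/2)
  = √(1.75e-209)
  = 4.18e-105 m³

4.18e-105 m³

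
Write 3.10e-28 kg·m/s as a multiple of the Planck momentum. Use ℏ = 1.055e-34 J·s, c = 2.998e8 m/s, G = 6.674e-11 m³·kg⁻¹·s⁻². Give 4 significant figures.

4.750e-29

Planck momentum: p_P = √(ℏc³/G) = 6.527 kg·m/s.
3.10e-28 / 6.527 = 4.750e-29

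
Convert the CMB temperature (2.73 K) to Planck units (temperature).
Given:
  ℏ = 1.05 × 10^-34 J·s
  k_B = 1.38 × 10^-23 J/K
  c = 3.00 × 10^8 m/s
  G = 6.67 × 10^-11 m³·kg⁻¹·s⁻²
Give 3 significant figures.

1.93 × 10^-32

Planck temperature: T_P = √(ℏc⁵/G) / k_B = 1.42 × 10^32 K.
2.73 / 1.42 × 10^32 = 1.93 × 10^-32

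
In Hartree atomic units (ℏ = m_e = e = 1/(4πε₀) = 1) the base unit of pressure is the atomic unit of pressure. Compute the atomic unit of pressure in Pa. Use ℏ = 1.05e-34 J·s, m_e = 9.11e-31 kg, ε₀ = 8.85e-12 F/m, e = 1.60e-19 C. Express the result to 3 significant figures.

3.01e13 Pa

P_au = E_h/a₀³ = m_e⁴e¹⁰/((4πε₀)⁵ℏ⁸)
E_h = 4.38e-18 J
a₀ = 5.26e-11 m
E_h/a₀³ = 3.01e13 Pa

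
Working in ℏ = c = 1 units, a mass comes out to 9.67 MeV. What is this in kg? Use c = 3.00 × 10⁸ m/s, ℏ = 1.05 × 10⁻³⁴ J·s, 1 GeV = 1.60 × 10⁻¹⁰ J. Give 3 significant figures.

1.72 × 10⁻²⁹ kg

Mass is [E]/c²; divide by c².
1 GeV → 1/c² × (1 GeV in J) = 1.78 × 10⁻²⁷ kg.
Convert the energy scale: 9.67 MeV = 9.67 × 10⁻³ GeV.
Result: 9.67 × 10⁻³ × 1.78 × 10⁻²⁷ = 1.72 × 10⁻²⁹ kg.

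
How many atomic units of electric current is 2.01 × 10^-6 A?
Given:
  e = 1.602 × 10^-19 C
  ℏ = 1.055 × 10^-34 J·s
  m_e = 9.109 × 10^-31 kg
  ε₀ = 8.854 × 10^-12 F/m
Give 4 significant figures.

atomic unit of electric current: I_au = e E_h/ℏ = m_e e⁵/((4πε₀)²ℏ³) = 6.612 × 10^-3 A.
2.01 × 10^-6 / 6.612 × 10^-3 = 3.040 × 10^-4

3.040 × 10^-4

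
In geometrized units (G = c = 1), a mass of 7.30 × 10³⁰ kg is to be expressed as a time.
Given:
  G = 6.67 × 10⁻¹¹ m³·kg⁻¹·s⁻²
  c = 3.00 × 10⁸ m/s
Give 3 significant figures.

Mass → time via G/c³.
7.30 × 10³⁰ kg × (G/c³) = 1.80 × 10⁻⁵ s

1.80 × 10⁻⁵ s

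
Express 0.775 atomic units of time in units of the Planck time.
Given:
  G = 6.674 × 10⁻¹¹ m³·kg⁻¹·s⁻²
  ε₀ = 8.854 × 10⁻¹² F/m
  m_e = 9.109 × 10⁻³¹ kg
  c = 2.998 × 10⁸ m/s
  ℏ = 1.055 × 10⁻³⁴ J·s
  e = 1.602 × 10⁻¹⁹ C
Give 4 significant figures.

atomic unit of time: τ_au = (4πε₀)²ℏ³/(m_e e⁴) = 2.423 × 10⁻¹⁷ s
Planck time: t_P = √(ℏG/c⁵) = 5.392 × 10⁻⁴⁴ s
0.775 × 2.423 × 10⁻¹⁷ / 5.392 × 10⁻⁴⁴ = 3.483 × 10²⁶

3.483 × 10²⁶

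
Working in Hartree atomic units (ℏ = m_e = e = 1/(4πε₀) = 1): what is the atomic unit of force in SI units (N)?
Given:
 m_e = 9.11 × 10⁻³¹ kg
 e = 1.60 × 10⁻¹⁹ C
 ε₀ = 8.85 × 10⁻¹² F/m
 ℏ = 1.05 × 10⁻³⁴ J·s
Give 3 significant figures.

Dimensional analysis gives F_au = E_h/a₀ = m_e²e⁶/((4πε₀)³ℏ⁴).
E_h = 4.38 × 10⁻¹⁸ J
a₀ = 5.26 × 10⁻¹¹ m
E_h/a₀ = 8.33 × 10⁻⁸ N

8.33 × 10⁻⁸ N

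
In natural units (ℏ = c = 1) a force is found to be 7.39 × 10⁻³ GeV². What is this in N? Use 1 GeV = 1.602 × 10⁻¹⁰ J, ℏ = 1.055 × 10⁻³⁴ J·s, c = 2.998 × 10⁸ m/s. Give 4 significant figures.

5.996 × 10³ N

Force is [E]/[L] = [E]²/(ℏc); restore (ℏc)⁻¹.
1 GeV² → 1/(ℏc) × (1 GeV in J)² = 8.114 × 10⁵ N.
Result: 7.39 × 10⁻³ × 8.114 × 10⁵ = 5.996 × 10³ N.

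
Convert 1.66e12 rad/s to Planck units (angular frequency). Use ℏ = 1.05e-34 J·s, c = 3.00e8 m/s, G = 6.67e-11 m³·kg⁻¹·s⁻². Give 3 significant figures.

8.91e-32

Planck angular frequency: ω_P = √(c⁵/(ℏG)) = 1.86e43 rad/s.
1.66e12 / 1.86e43 = 8.91e-32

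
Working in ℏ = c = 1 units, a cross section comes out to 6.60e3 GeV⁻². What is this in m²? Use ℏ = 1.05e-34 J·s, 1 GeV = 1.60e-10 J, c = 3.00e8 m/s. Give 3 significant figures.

2.56e-28 m²

Area is [L]² = [E]⁻²·(ℏc)²; restore (ℏc)².
1 GeV⁻² → (ℏc)² × (1 GeV in J)⁻² = 3.88e-32 m².
Result: 6.60e3 × 3.88e-32 = 2.56e-28 m².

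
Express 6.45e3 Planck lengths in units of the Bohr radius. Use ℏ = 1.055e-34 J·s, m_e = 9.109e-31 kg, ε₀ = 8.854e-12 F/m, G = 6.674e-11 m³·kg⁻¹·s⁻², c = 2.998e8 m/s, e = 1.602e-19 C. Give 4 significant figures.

1.968e-21

Planck length: ℓ_P = √(ℏG/c³) = 1.616e-35 m
Bohr radius: a₀ = 4πε₀ℏ²/(m_e e²) = 5.297e-11 m
6.45e3 × 1.616e-35 / 5.297e-11 = 1.968e-21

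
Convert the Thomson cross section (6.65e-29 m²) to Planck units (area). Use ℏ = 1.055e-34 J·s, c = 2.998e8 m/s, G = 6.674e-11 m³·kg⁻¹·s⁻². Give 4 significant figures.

Planck area: A_P = ℏG/c³ = 2.613e-70 m².
6.65e-29 / 2.613e-70 = 2.545e41

2.545e41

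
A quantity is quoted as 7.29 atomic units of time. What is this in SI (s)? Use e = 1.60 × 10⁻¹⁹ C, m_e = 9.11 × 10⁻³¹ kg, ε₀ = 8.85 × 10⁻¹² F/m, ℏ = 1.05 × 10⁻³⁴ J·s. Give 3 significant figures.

One atomic unit of time: τ_au = (4πε₀)²ℏ³/(m_e e⁴) = 2.40 × 10⁻¹⁷ s.
7.29 × 2.40 × 10⁻¹⁷ s = 1.75 × 10⁻¹⁶ s

1.75 × 10⁻¹⁶ s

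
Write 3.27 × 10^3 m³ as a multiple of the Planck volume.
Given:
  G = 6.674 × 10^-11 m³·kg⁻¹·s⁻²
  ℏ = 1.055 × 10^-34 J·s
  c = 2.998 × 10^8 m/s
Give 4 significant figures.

7.742 × 10^107

Planck volume: V_P = (ℏG/c³)^(3/2) = 4.224 × 10^-105 m³.
3.27 × 10^3 / 4.224 × 10^-105 = 7.742 × 10^107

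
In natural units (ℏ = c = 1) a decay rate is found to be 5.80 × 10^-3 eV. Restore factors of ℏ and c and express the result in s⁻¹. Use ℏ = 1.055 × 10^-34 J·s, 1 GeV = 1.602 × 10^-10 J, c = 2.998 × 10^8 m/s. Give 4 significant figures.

A rate is [E]/ℏ; divide by ℏ.
1 GeV → 1/ℏ × (1 GeV in J) = 1.518 × 10^24 s⁻¹.
Convert the energy scale: 5.80 × 10^-3 eV = 5.80 × 10^-12 GeV.
Result: 5.80 × 10^-12 × 1.518 × 10^24 = 8.807 × 10^12 s⁻¹.

8.807 × 10^12 s⁻¹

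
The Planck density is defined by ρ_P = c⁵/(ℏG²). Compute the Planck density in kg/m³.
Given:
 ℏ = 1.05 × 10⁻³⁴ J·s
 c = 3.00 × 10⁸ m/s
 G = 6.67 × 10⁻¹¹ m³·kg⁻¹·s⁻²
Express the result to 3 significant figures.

ρ_P = c⁵/(ℏG²)
  = 2.43 × 10⁴² / 4.67 × 10⁻⁵⁵
  = 5.20 × 10⁹⁶ kg/m³

5.20 × 10⁹⁶ kg/m³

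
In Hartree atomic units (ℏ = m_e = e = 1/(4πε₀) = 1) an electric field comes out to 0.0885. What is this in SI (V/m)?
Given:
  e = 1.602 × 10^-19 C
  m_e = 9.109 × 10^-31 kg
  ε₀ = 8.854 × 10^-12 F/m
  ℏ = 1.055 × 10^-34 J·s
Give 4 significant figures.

One atomic unit of electric field: E_au = E_h/(e a₀) = m_e²e⁵/((4πε₀)³ℏ⁴) = 5.131 × 10^11 V/m.
0.0885 × 5.131 × 10^11 V/m = 4.541 × 10^10 V/m

4.541 × 10^10 V/m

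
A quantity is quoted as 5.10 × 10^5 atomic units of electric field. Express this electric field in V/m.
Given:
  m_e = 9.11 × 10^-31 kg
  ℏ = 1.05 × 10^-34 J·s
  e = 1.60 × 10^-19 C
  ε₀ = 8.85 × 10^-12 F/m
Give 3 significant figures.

One atomic unit of electric field: E_au = E_h/(e a₀) = m_e²e⁵/((4πε₀)³ℏ⁴) = 5.20 × 10^11 V/m.
5.10 × 10^5 × 5.20 × 10^11 V/m = 2.65 × 10^17 V/m

2.65 × 10^17 V/m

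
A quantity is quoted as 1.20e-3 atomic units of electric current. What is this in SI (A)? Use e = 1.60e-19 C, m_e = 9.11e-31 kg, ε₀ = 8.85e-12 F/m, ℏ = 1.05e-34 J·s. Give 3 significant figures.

One atomic unit of electric current: I_au = e E_h/ℏ = m_e e⁵/((4πε₀)²ℏ³) = 6.67e-3 A.
1.20e-3 × 6.67e-3 A = 8.01e-6 A

8.01e-6 A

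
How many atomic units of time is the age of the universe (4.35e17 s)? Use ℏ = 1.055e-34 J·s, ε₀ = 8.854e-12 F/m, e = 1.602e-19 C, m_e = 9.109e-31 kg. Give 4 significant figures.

atomic unit of time: τ_au = (4πε₀)²ℏ³/(m_e e⁴) = 2.423e-17 s.
4.35e17 / 2.423e-17 = 1.795e34

1.795e34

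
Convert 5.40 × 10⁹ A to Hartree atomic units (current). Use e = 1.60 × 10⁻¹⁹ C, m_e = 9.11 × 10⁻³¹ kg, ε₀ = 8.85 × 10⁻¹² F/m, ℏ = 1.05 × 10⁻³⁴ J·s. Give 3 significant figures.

atomic unit of electric current: I_au = e E_h/ℏ = m_e e⁵/((4πε₀)²ℏ³) = 6.67 × 10⁻³ A.
5.40 × 10⁹ / 6.67 × 10⁻³ = 8.09 × 10¹¹

8.09 × 10¹¹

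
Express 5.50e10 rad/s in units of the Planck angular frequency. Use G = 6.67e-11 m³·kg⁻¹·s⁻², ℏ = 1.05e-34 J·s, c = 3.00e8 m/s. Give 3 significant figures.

2.95e-33

Planck angular frequency: ω_P = √(c⁵/(ℏG)) = 1.86e43 rad/s.
5.50e10 / 1.86e43 = 2.95e-33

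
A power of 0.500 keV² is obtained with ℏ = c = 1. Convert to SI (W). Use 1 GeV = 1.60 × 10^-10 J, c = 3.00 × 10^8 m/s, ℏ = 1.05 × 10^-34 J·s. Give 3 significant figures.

122 W

Power is [E]/[T] = [E]²/ℏ.
1 GeV² → 1/ℏ × (1 GeV in J)² = 2.44 × 10^14 W.
Convert the energy scale: 0.500 keV² = 5.00 × 10^-13 GeV².
Result: 5.00 × 10^-13 × 2.44 × 10^14 = 122 W.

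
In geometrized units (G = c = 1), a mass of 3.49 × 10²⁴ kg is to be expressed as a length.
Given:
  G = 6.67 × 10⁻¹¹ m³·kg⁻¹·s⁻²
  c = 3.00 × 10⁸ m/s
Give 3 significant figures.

2.59 × 10⁻³ m

In G = c = 1 units mass has dimensions of length; the conversion factor is G/c².
3.49 × 10²⁴ kg × (G/c²) = 2.59 × 10⁻³ m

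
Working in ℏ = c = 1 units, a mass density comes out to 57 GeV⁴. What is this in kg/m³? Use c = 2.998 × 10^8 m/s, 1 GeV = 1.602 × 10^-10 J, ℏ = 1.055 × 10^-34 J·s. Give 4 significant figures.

1.320 × 10^22 kg/m³

Mass density is [E]/(c²[L]³) = [E]⁴/(ℏ³c⁵).
1 GeV⁴ → 1/(ℏ³c⁵) × (1 GeV in J)⁴ = 2.316 × 10^20 kg/m³.
Result: 57 × 2.316 × 10^20 = 1.320 × 10^22 kg/m³.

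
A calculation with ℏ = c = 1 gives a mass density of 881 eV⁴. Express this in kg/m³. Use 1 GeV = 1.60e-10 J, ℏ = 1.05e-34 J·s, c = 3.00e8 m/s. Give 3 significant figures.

2.05e-13 kg/m³

Mass density is [E]/(c²[L]³) = [E]⁴/(ℏ³c⁵).
1 GeV⁴ → 1/(ℏ³c⁵) × (1 GeV in J)⁴ = 2.33e20 kg/m³.
Convert the energy scale: 881 eV⁴ = 8.81e-34 GeV⁴.
Result: 8.81e-34 × 2.33e20 = 2.05e-13 kg/m³.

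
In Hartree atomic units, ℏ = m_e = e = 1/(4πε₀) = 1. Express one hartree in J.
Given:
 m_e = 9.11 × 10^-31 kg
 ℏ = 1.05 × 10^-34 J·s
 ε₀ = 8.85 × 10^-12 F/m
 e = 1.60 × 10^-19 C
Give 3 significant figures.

Dimensional analysis gives E_h = m_e e⁴/(4πε₀ℏ)².
  = 5.97 × 10^-106 / 1.36 × 10^-88
  = 4.38 × 10^-18 J

4.38 × 10^-18 J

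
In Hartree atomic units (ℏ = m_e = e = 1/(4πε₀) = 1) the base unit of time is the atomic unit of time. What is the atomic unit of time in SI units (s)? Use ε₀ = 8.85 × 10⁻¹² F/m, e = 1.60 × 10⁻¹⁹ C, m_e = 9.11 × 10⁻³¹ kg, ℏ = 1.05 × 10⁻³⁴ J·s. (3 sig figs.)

2.40 × 10⁻¹⁷ s

τ_au = (4πε₀)²ℏ³/(m_e e⁴)
E_h = 4.38 × 10⁻¹⁸ J
ℏ/E_h = 2.40 × 10⁻¹⁷ s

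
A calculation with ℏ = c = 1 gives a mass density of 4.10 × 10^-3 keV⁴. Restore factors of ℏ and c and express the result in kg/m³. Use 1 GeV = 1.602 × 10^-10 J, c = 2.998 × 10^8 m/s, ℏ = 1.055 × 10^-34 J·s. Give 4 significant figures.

9.496 × 10^-7 kg/m³

Mass density is [E]/(c²[L]³) = [E]⁴/(ℏ³c⁵).
1 GeV⁴ → 1/(ℏ³c⁵) × (1 GeV in J)⁴ = 2.316 × 10^20 kg/m³.
Convert the energy scale: 4.10 × 10^-3 keV⁴ = 4.10 × 10^-27 GeV⁴.
Result: 4.10 × 10^-27 × 2.316 × 10^20 = 9.496 × 10^-7 kg/m³.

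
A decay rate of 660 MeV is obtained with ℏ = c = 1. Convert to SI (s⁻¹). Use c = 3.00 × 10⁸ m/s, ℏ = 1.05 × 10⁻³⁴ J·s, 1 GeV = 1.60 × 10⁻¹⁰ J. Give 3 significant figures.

A rate is [E]/ℏ; divide by ℏ.
1 GeV → 1/ℏ × (1 GeV in J) = 1.52 × 10²⁴ s⁻¹.
Convert the energy scale: 660 MeV = 0.660 GeV.
Result: 0.660 × 1.52 × 10²⁴ = 1.01 × 10²⁴ s⁻¹.

1.01 × 10²⁴ s⁻¹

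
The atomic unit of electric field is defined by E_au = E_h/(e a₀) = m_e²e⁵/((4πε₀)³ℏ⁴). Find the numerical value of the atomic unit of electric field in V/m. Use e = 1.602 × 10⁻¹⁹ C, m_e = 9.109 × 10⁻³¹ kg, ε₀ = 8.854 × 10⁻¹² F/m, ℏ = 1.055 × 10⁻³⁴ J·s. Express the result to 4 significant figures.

E_au = E_h/(e a₀) = m_e²e⁵/((4πε₀)³ℏ⁴)
E_h = 4.354 × 10⁻¹⁸ J
a₀ = 5.297 × 10⁻¹¹ m
E_h/(e·a₀) = 5.131 × 10¹¹ V/m

5.131 × 10¹¹ V/m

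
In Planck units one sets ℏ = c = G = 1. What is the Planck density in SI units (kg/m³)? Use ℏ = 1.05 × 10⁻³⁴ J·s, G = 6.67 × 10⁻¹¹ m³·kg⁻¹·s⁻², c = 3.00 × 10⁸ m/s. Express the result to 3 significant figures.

5.20 × 10⁹⁶ kg/m³

ρ_P = c⁵/(ℏG²)
  = 2.43 × 10⁴² / 4.67 × 10⁻⁵⁵
  = 5.20 × 10⁹⁶ kg/m³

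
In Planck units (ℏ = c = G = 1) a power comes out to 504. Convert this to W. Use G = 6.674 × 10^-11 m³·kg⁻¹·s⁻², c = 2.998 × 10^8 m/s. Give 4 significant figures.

One Planck power: P_P = c⁵/G = 3.629 × 10^52 W.
504 × 3.629 × 10^52 W = 1.829 × 10^55 W

1.829 × 10^55 W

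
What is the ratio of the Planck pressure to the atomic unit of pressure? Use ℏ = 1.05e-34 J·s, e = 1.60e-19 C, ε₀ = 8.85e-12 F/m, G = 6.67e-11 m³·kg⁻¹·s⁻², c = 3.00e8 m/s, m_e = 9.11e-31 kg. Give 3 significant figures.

Planck pressure: p_P = c⁷/(ℏG²) = 4.68e113 Pa
atomic unit of pressure: P_au = E_h/a₀³ = m_e⁴e¹⁰/((4πε₀)⁵ℏ⁸) = 3.01e13 Pa
ratio = 4.68e113 / 3.01e13 = 1.55e100

1.55e100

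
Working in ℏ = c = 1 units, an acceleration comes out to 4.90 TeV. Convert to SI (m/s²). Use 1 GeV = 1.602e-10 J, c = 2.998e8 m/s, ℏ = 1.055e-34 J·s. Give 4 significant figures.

2.231e36 m/s²

Acceleration is [L]/[T]² = c·[E]/ℏ.
1 GeV → c/ℏ × (1 GeV in J) = 4.552e32 m/s².
Convert the energy scale: 4.90 TeV = 4.90e3 GeV.
Result: 4.90e3 × 4.552e32 = 2.231e36 m/s².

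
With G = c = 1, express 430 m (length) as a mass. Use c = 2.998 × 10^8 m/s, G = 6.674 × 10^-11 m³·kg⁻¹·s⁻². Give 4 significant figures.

5.791 × 10^29 kg

Length → mass via c²/G.
430 m × (c²/G) = 5.791 × 10^29 kg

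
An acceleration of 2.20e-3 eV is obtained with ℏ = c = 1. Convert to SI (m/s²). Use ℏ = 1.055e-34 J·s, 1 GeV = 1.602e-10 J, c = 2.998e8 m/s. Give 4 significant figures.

Acceleration is [L]/[T]² = c·[E]/ℏ.
1 GeV → c/ℏ × (1 GeV in J) = 4.552e32 m/s².
Convert the energy scale: 2.20e-3 eV = 2.20e-12 GeV.
Result: 2.20e-12 × 4.552e32 = 1.002e21 m/s².

1.002e21 m/s²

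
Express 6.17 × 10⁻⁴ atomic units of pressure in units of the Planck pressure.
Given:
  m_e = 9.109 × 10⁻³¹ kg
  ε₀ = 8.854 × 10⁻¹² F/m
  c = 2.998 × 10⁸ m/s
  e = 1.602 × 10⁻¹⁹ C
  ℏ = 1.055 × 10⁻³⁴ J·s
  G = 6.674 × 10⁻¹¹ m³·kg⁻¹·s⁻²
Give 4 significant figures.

atomic unit of pressure: P_au = E_h/a₀³ = m_e⁴e¹⁰/((4πε₀)⁵ℏ⁸) = 2.929 × 10¹³ Pa
Planck pressure: p_P = c⁷/(ℏG²) = 4.632 × 10¹¹³ Pa
6.17 × 10⁻⁴ × 2.929 × 10¹³ / 4.632 × 10¹¹³ = 3.901 × 10⁻¹⁰⁴

3.901 × 10⁻¹⁰⁴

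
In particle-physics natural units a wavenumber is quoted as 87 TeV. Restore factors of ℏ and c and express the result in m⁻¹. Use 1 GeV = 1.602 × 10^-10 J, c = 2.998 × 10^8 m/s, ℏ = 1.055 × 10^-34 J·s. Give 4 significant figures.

4.407 × 10^20 m⁻¹

Inverse length is [E]/(ℏc).
1 GeV → 1/(ℏc) × (1 GeV in J) = 5.065 × 10^15 m⁻¹.
Convert the energy scale: 87 TeV = 8.70 × 10^4 GeV.
Result: 8.70 × 10^4 × 5.065 × 10^15 = 4.407 × 10^20 m⁻¹.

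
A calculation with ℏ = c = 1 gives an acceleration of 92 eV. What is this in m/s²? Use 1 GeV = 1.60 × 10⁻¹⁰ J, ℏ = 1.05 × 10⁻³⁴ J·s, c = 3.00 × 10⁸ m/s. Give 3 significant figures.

4.21 × 10²⁵ m/s²

Acceleration is [L]/[T]² = c·[E]/ℏ.
1 GeV → c/ℏ × (1 GeV in J) = 4.57 × 10³² m/s².
Convert the energy scale: 92 eV = 9.20 × 10⁻⁸ GeV.
Result: 9.20 × 10⁻⁸ × 4.57 × 10³² = 4.21 × 10²⁵ m/s².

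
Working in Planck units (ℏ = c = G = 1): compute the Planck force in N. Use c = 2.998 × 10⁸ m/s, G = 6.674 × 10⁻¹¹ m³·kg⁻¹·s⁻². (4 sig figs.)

The unique combination of the constants set to 1 with dimensions of force is F_P = c⁴/G.
  = 8.078 × 10³³ / 6.674 × 10⁻¹¹
  = 1.210 × 10⁴⁴ N

1.210 × 10⁴⁴ N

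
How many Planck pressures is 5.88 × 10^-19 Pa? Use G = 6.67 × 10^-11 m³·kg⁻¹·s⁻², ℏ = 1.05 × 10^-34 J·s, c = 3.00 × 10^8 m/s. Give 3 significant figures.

1.26 × 10^-132

Planck pressure: p_P = c⁷/(ℏG²) = 4.68 × 10^113 Pa.
5.88 × 10^-19 / 4.68 × 10^113 = 1.26 × 10^-132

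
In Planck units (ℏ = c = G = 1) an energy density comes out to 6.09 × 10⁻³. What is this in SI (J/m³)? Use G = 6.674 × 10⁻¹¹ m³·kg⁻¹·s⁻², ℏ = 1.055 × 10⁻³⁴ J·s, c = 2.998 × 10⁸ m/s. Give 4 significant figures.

2.821 × 10¹¹¹ J/m³

One Planck energy density: u_P = c⁷/(ℏG²) = 4.632 × 10¹¹³ J/m³.
6.09 × 10⁻³ × 4.632 × 10¹¹³ J/m³ = 2.821 × 10¹¹¹ J/m³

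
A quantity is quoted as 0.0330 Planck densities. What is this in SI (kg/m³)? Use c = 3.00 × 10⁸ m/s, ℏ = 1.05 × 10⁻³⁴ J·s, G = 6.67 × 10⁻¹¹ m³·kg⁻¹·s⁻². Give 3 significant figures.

One Planck density: ρ_P = c⁵/(ℏG²) = 5.20 × 10⁹⁶ kg/m³.
0.0330 × 5.20 × 10⁹⁶ kg/m³ = 1.72 × 10⁹⁵ kg/m³

1.72 × 10⁹⁵ kg/m³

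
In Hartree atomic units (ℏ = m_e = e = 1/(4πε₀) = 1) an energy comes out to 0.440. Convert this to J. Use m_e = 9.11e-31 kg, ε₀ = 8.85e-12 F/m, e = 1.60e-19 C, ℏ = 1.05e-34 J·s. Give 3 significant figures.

1.93e-18 J

One hartree: E_h = m_e e⁴/(4πε₀ℏ)² = 4.38e-18 J.
0.440 × 4.38e-18 J = 1.93e-18 J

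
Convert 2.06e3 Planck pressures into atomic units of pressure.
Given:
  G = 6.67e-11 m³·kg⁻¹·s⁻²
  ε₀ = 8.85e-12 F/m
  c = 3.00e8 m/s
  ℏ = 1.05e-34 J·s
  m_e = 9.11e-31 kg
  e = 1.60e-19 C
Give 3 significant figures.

Planck pressure: p_P = c⁷/(ℏG²) = 4.68e113 Pa
atomic unit of pressure: P_au = E_h/a₀³ = m_e⁴e¹⁰/((4πε₀)⁵ℏ⁸) = 3.01e13 Pa
2.06e3 × 4.68e113 / 3.01e13 = 3.20e103

3.20e103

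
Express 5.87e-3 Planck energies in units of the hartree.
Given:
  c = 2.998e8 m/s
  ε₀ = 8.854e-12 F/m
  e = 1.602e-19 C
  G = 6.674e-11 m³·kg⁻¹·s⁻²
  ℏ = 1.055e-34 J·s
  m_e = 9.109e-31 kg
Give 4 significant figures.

Planck energy: E_P = √(ℏc⁵/G) = 1.957e9 J
hartree: E_h = m_e e⁴/(4πε₀ℏ)² = 4.354e-18 J
5.87e-3 × 1.957e9 / 4.354e-18 = 2.638e24

2.638e24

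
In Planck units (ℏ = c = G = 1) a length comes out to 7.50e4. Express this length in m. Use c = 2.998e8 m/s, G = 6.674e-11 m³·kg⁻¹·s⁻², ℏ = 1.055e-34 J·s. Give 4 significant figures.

1.212e-30 m

One Planck length: ℓ_P = √(ℏG/c³) = 1.616e-35 m.
7.50e4 × 1.616e-35 m = 1.212e-30 m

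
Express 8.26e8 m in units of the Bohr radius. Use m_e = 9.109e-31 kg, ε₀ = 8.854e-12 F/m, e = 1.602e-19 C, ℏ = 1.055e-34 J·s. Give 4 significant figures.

Bohr radius: a₀ = 4πε₀ℏ²/(m_e e²) = 5.297e-11 m.
8.26e8 / 5.297e-11 = 1.559e19

1.559e19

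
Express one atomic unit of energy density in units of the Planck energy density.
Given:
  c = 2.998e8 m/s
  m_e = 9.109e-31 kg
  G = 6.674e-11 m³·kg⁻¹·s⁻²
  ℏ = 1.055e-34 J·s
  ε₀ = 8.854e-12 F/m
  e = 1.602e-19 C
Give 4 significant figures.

atomic unit of energy density: u_au = E_h/a₀³ = m_e⁴e¹⁰/((4πε₀)⁵ℏ⁸) = 2.929e13 J/m³
Planck energy density: u_P = c⁷/(ℏG²) = 4.632e113 J/m³
ratio = 2.929e13 / 4.632e113 = 6.323e-101

6.323e-101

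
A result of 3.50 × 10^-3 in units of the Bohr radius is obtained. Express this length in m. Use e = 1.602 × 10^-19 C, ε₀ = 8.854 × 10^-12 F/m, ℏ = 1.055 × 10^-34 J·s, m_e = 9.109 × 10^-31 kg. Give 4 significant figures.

1.854 × 10^-13 m

One Bohr radius: a₀ = 4πε₀ℏ²/(m_e e²) = 5.297 × 10^-11 m.
3.50 × 10^-3 × 5.297 × 10^-11 m = 1.854 × 10^-13 m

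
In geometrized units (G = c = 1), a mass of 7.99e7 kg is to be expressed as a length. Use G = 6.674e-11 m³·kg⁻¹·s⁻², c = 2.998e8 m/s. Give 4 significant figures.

5.933e-20 m

In G = c = 1 units mass has dimensions of length; the conversion factor is G/c².
7.99e7 kg × (G/c²) = 5.933e-20 m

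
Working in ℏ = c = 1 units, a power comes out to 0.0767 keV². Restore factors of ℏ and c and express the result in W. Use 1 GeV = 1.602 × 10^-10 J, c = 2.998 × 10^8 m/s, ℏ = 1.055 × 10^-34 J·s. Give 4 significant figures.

18.66 W

Power is [E]/[T] = [E]²/ℏ.
1 GeV² → 1/ℏ × (1 GeV in J)² = 2.433 × 10^14 W.
Convert the energy scale: 0.0767 keV² = 7.67 × 10^-14 GeV².
Result: 7.67 × 10^-14 × 2.433 × 10^14 = 18.66 W.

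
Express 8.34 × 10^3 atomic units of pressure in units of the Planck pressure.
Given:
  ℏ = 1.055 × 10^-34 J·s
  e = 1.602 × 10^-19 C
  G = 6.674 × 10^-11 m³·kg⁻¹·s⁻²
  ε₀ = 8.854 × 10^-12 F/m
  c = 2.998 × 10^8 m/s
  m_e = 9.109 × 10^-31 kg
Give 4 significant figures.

5.274 × 10^-97

atomic unit of pressure: P_au = E_h/a₀³ = m_e⁴e¹⁰/((4πε₀)⁵ℏ⁸) = 2.929 × 10^13 Pa
Planck pressure: p_P = c⁷/(ℏG²) = 4.632 × 10^113 Pa
8.34 × 10^3 × 2.929 × 10^13 / 4.632 × 10^113 = 5.274 × 10^-97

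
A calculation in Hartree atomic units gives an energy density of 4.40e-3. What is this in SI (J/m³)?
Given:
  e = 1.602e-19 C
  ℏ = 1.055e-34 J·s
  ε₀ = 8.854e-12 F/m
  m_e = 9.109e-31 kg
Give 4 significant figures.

1.289e11 J/m³

One atomic unit of energy density: u_au = E_h/a₀³ = m_e⁴e¹⁰/((4πε₀)⁵ℏ⁸) = 2.929e13 J/m³.
4.40e-3 × 2.929e13 J/m³ = 1.289e11 J/m³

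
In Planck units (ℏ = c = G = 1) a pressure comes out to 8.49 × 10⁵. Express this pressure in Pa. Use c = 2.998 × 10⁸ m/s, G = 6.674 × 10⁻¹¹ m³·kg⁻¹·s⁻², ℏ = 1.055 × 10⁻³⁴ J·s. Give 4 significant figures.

One Planck pressure: p_P = c⁷/(ℏG²) = 4.632 × 10¹¹³ Pa.
8.49 × 10⁵ × 4.632 × 10¹¹³ Pa = 3.933 × 10¹¹⁹ Pa

3.933 × 10¹¹⁹ Pa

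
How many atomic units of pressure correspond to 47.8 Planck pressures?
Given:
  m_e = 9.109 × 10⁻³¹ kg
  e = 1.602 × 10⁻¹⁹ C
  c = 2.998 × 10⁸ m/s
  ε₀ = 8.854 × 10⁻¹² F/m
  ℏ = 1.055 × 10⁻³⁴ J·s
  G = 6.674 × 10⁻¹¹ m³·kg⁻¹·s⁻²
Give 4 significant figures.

7.559 × 10¹⁰¹

Planck pressure: p_P = c⁷/(ℏG²) = 4.632 × 10¹¹³ Pa
atomic unit of pressure: P_au = E_h/a₀³ = m_e⁴e¹⁰/((4πε₀)⁵ℏ⁸) = 2.929 × 10¹³ Pa
47.8 × 4.632 × 10¹¹³ / 2.929 × 10¹³ = 7.559 × 10¹⁰¹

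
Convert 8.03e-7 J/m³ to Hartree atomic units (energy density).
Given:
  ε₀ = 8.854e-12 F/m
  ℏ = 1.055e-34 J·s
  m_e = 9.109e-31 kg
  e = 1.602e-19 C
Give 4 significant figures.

2.741e-20

atomic unit of energy density: u_au = E_h/a₀³ = m_e⁴e¹⁰/((4πε₀)⁵ℏ⁸) = 2.929e13 J/m³.
8.03e-7 / 2.929e13 = 2.741e-20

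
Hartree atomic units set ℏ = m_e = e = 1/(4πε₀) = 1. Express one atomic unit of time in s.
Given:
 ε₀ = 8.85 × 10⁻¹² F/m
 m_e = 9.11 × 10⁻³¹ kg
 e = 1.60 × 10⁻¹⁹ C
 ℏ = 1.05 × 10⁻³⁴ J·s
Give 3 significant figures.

Dimensional analysis gives τ_au = (4πε₀)²ℏ³/(m_e e⁴).
E_h = 4.38 × 10⁻¹⁸ J
ℏ/E_h = 2.40 × 10⁻¹⁷ s

2.40 × 10⁻¹⁷ s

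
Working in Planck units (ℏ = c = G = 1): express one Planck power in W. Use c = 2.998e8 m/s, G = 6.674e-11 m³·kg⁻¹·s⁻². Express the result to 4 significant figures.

Dimensional analysis gives P_P = c⁵/G.
  = 2.422e42 / 6.674e-11
  = 3.629e52 W

3.629e52 W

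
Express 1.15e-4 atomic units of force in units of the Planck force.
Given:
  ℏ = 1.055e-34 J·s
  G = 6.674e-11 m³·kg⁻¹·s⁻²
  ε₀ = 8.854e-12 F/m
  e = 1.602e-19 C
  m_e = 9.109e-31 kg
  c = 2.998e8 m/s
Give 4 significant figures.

7.809e-56

atomic unit of force: F_au = E_h/a₀ = m_e²e⁶/((4πε₀)³ℏ⁴) = 8.220e-8 N
Planck force: F_P = c⁴/G = 1.210e44 N
1.15e-4 × 8.220e-8 / 1.210e44 = 7.809e-56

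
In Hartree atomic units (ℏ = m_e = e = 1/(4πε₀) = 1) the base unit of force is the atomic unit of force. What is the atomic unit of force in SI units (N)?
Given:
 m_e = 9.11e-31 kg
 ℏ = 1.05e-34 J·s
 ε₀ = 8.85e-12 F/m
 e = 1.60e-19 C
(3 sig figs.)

8.33e-8 N

F_au = E_h/a₀ = m_e²e⁶/((4πε₀)³ℏ⁴)
E_h = 4.38e-18 J
a₀ = 5.26e-11 m
E_h/a₀ = 8.33e-8 N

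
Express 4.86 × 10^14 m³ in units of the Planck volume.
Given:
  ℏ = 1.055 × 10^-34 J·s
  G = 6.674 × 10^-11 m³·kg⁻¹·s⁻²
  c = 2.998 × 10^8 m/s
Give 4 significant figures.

Planck volume: V_P = (ℏG/c³)^(3/2) = 4.224 × 10^-105 m³.
4.86 × 10^14 / 4.224 × 10^-105 = 1.151 × 10^119

1.151 × 10^119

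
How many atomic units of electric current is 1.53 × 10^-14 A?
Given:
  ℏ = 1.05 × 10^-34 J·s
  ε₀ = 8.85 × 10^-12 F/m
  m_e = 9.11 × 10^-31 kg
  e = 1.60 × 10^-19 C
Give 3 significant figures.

2.29 × 10^-12

atomic unit of electric current: I_au = e E_h/ℏ = m_e e⁵/((4πε₀)²ℏ³) = 6.67 × 10^-3 A.
1.53 × 10^-14 / 6.67 × 10^-3 = 2.29 × 10^-12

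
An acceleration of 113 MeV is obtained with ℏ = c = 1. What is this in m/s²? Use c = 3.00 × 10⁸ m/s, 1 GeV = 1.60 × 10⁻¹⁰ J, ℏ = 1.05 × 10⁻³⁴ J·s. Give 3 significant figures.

Acceleration is [L]/[T]² = c·[E]/ℏ.
1 GeV → c/ℏ × (1 GeV in J) = 4.57 × 10³² m/s².
Convert the energy scale: 113 MeV = 0.113 GeV.
Result: 0.113 × 4.57 × 10³² = 5.17 × 10³¹ m/s².

5.17 × 10³¹ m/s²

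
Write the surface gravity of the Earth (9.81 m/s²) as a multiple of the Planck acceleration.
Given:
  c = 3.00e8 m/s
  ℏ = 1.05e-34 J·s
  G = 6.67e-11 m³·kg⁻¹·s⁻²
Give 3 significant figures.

Planck acceleration: a_P = √(c⁷/(ℏG)) = 5.59e51 m/s².
9.81 / 5.59e51 = 1.76e-51

1.76e-51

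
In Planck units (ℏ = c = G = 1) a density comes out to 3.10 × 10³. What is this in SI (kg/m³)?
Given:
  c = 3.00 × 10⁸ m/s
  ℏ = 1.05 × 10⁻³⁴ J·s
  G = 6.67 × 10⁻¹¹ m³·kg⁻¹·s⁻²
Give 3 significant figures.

One Planck density: ρ_P = c⁵/(ℏG²) = 5.20 × 10⁹⁶ kg/m³.
3.10 × 10³ × 5.20 × 10⁹⁶ kg/m³ = 1.61 × 10¹⁰⁰ kg/m³

1.61 × 10¹⁰⁰ kg/m³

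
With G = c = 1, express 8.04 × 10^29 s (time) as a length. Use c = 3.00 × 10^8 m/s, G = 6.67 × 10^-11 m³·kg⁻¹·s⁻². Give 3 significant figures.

Time → length via c.
8.04 × 10^29 s × (c) = 2.41 × 10^38 m

2.41 × 10^38 m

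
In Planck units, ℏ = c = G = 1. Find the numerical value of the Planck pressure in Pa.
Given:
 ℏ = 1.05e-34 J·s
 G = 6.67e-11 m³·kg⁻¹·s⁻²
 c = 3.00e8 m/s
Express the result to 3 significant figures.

The unique combination of the constants set to 1 with dimensions of pressure is p_P = c⁷/(ℏG²).
  = 2.19e59 / 4.67e-55
  = 4.68e113 Pa

4.68e113 Pa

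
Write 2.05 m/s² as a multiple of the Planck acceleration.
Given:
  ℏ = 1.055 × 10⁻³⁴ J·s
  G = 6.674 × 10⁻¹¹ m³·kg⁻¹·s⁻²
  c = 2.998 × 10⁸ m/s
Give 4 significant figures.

Planck acceleration: a_P = √(c⁷/(ℏG)) = 5.560 × 10⁵¹ m/s².
2.05 / 5.560 × 10⁵¹ = 3.687 × 10⁻⁵²

3.687 × 10⁻⁵²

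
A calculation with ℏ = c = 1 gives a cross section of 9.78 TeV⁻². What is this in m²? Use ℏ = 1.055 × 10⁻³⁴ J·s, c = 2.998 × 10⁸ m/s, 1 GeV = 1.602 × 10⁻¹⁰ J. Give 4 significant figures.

3.812 × 10⁻³⁷ m²

Area is [L]² = [E]⁻²·(ℏc)²; restore (ℏc)².
1 GeV⁻² → (ℏc)² × (1 GeV in J)⁻² = 3.898 × 10⁻³² m².
Convert the energy scale: 9.78 TeV⁻² = 9.78 × 10⁻⁶ GeV⁻².
Result: 9.78 × 10⁻⁶ × 3.898 × 10⁻³² = 3.812 × 10⁻³⁷ m².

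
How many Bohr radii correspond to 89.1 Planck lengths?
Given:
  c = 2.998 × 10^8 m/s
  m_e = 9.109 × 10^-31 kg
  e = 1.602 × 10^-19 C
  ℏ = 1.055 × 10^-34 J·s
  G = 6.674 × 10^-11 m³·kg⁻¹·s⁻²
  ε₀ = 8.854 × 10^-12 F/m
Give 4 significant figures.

Planck length: ℓ_P = √(ℏG/c³) = 1.616 × 10^-35 m
Bohr radius: a₀ = 4πε₀ℏ²/(m_e e²) = 5.297 × 10^-11 m
89.1 × 1.616 × 10^-35 / 5.297 × 10^-11 = 2.719 × 10^-23

2.719 × 10^-23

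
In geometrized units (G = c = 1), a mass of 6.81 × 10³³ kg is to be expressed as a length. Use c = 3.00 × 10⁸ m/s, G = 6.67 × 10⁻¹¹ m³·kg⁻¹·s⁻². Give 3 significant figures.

5.05 × 10⁶ m

In G = c = 1 units mass has dimensions of length; the conversion factor is G/c².
6.81 × 10³³ kg × (G/c²) = 5.05 × 10⁶ m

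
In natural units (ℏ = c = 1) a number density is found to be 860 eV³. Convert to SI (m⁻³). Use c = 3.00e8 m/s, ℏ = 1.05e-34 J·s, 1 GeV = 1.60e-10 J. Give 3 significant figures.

1.13e23 m⁻³

Number density is [L]⁻³ = [E]³/(ℏc)³.
1 GeV³ → 1/(ℏc)³ × (1 GeV in J)³ = 1.31e47 m⁻³.
Convert the energy scale: 860 eV³ = 8.60e-25 GeV³.
Result: 8.60e-25 × 1.31e47 = 1.13e23 m⁻³.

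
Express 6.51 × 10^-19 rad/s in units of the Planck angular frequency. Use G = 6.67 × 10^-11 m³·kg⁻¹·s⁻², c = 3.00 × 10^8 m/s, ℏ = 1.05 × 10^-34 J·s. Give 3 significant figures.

Planck angular frequency: ω_P = √(c⁵/(ℏG)) = 1.86 × 10^43 rad/s.
6.51 × 10^-19 / 1.86 × 10^43 = 3.49 × 10^-62

3.49 × 10^-62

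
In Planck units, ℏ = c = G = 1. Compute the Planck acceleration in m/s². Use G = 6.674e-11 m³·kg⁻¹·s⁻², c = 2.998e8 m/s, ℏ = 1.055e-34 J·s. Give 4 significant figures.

Dimensional analysis gives a_P = √(c⁷/(ℏG)).
  = √(3.092e103)
  = 5.560e51 m/s²

5.560e51 m/s²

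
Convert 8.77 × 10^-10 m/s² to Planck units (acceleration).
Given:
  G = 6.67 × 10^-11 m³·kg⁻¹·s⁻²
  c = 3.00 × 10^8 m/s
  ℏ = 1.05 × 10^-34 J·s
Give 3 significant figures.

1.57 × 10^-61

Planck acceleration: a_P = √(c⁷/(ℏG)) = 5.59 × 10^51 m/s².
8.77 × 10^-10 / 5.59 × 10^51 = 1.57 × 10^-61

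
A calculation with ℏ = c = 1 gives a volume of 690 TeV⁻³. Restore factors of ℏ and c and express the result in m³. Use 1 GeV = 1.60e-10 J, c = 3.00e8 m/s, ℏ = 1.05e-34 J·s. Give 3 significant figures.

5.27e-54 m³

Volume is [L]³ = [E]⁻³·(ℏc)³.
1 GeV⁻³ → (ℏc)³ × (1 GeV in J)⁻³ = 7.63e-48 m³.
Convert the energy scale: 690 TeV⁻³ = 6.90e-7 GeV⁻³.
Result: 6.90e-7 × 7.63e-48 = 5.27e-54 m³.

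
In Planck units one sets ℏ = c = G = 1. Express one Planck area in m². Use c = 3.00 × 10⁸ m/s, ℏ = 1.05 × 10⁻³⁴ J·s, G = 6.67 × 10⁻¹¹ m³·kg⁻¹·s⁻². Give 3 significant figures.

A_P = ℏG/c³
  = 7.00 × 10⁻⁴⁵ / 2.70 × 10²⁵
  = 2.59 × 10⁻⁷⁰ m²

2.59 × 10⁻⁷⁰ m²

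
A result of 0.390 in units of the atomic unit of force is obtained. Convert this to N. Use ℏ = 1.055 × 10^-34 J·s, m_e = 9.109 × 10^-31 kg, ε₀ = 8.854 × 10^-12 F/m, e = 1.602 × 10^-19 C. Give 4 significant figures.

3.206 × 10^-8 N

One atomic unit of force: F_au = E_h/a₀ = m_e²e⁶/((4πε₀)³ℏ⁴) = 8.220 × 10^-8 N.
0.390 × 8.220 × 10^-8 N = 3.206 × 10^-8 N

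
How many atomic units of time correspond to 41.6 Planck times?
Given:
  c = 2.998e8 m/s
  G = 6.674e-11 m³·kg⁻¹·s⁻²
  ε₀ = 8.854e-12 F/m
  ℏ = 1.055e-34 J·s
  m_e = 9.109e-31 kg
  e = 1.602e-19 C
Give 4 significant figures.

9.258e-26

Planck time: t_P = √(ℏG/c⁵) = 5.392e-44 s
atomic unit of time: τ_au = (4πε₀)²ℏ³/(m_e e⁴) = 2.423e-17 s
41.6 × 5.392e-44 / 2.423e-17 = 9.258e-26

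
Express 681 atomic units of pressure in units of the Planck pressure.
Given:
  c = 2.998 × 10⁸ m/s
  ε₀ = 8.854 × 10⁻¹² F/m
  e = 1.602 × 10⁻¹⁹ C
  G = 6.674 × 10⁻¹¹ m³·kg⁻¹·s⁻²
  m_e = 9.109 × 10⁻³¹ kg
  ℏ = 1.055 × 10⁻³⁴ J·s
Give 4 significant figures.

4.306 × 10⁻⁹⁸

atomic unit of pressure: P_au = E_h/a₀³ = m_e⁴e¹⁰/((4πε₀)⁵ℏ⁸) = 2.929 × 10¹³ Pa
Planck pressure: p_P = c⁷/(ℏG²) = 4.632 × 10¹¹³ Pa
681 × 2.929 × 10¹³ / 4.632 × 10¹¹³ = 4.306 × 10⁻⁹⁸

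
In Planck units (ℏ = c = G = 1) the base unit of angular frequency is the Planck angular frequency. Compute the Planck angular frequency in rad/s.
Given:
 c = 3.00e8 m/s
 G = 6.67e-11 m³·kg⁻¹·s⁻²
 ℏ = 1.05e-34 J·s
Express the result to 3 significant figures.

1.86e43 rad/s

ω_P = √(c⁵/(ℏG))
  = √(3.47e86)
  = 1.86e43 rad/s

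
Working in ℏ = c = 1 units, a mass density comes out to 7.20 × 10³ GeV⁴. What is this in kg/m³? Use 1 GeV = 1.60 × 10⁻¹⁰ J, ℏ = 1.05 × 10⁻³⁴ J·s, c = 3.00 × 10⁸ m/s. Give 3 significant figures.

1.68 × 10²⁴ kg/m³

Mass density is [E]/(c²[L]³) = [E]⁴/(ℏ³c⁵).
1 GeV⁴ → 1/(ℏ³c⁵) × (1 GeV in J)⁴ = 2.33 × 10²⁰ kg/m³.
Result: 7.20 × 10³ × 2.33 × 10²⁰ = 1.68 × 10²⁴ kg/m³.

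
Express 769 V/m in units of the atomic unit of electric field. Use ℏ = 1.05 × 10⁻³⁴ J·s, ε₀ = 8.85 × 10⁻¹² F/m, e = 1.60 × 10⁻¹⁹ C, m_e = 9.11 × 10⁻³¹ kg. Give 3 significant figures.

atomic unit of electric field: E_au = E_h/(e a₀) = m_e²e⁵/((4πε₀)³ℏ⁴) = 5.20 × 10¹¹ V/m.
769 / 5.20 × 10¹¹ = 1.48 × 10⁻⁹

1.48 × 10⁻⁹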